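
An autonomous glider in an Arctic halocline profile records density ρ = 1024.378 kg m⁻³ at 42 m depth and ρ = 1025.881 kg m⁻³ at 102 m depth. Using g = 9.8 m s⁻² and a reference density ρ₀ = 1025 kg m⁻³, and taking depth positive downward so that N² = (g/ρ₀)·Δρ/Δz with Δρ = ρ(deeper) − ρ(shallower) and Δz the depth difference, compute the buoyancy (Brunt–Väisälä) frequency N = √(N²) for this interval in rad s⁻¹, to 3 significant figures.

0.0155 rad s⁻¹

Δρ = 1025.881 − 1024.378 = 1.503 kg m⁻³ over Δz = 102 − 42 = 60 m.
N² = (9.8/1025) × (1.503/60) = 2.3950 × 10⁻⁴ s⁻².
N = √(2.3950 × 10⁻⁴) = 0.015476 rad s⁻¹ ≈ 0.0155 rad s⁻¹.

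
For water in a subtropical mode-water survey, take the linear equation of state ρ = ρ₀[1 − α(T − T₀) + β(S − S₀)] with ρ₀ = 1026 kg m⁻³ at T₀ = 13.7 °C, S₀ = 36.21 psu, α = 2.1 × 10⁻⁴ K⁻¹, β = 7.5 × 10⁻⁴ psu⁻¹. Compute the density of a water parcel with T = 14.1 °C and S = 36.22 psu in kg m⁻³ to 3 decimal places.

T − T₀ = +0.4 K, S − S₀ = +0.01 psu.
Bracket = 1 − α·(+0.4) + β·(+0.01) = 1 + (-7.65 × 10⁻⁵) = 0.9999235.
ρ = 1026 × 0.9999235 = 1025.922 kg m⁻³.

1025.922 kg m⁻³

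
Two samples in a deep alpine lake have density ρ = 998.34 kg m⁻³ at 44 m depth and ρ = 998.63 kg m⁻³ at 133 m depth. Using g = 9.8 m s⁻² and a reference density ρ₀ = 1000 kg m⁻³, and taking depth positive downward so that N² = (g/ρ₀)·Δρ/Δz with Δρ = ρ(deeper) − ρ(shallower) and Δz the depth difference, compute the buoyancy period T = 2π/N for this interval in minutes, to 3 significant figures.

18.5 min

Δρ = 998.63 − 998.34 = 0.29 kg m⁻³ over Δz = 133 − 44 = 89 m.
N² = (9.8/1000) × (0.29/89) = 3.1933 × 10⁻⁵ s⁻².
N = √(3.1933 × 10⁻⁵) = 5.6509 × 10⁻³ rad s⁻¹, so T = 2π/N = 1.1119 × 10³ s = 18.532 min ≈ 18.5 min.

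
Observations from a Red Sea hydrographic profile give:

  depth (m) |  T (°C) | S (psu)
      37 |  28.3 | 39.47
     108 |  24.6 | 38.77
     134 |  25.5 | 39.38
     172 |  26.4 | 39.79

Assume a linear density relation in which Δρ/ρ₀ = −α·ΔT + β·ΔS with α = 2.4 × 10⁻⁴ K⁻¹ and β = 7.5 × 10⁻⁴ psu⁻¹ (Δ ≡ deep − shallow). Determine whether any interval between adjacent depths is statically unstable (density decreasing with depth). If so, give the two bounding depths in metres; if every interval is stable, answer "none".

none

Evaluate Δρ/ρ₀ = −αΔT + βΔS across each adjacent pair:
  37–108 m: −αΔT+βΔS = −(2.4 × 10⁻⁴)(-3.7)+(7.5 × 10⁻⁴)(-0.70) = 3.6 × 10⁻⁴ → stable
  108–134 m: −αΔT+βΔS = −(2.4 × 10⁻⁴)(+0.9)+(7.5 × 10⁻⁴)(+0.61) = 2.4 × 10⁻⁴ → stable
  134–172 m: −αΔT+βΔS = −(2.4 × 10⁻⁴)(+0.9)+(7.5 × 10⁻⁴)(+0.41) = 9.1 × 10⁻⁵ → stable
Every interval has Δρ > 0: the column is stably stratified throughout.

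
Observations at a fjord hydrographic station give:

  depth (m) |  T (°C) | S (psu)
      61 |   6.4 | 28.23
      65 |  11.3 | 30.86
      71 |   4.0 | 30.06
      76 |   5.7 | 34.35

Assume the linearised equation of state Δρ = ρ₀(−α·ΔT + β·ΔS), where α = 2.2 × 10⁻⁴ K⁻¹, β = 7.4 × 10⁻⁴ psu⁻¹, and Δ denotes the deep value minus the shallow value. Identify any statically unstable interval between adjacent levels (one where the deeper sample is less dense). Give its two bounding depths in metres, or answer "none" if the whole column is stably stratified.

none

Evaluate Δρ/ρ₀ = −αΔT + βΔS across each adjacent pair:
  61–65 m: −αΔT+βΔS = −(2.2 × 10⁻⁴)(+4.9)+(7.4 × 10⁻⁴)(+2.63) = 8.7 × 10⁻⁴ → stable
  65–71 m: −αΔT+βΔS = −(2.2 × 10⁻⁴)(-7.3)+(7.4 × 10⁻⁴)(-0.80) = 1.0 × 10⁻³ → stable
  71–76 m: −αΔT+βΔS = −(2.2 × 10⁻⁴)(+1.7)+(7.4 × 10⁻⁴)(+4.29) = 2.8 × 10⁻³ → stable
Every interval has Δρ > 0: the column is stably stratified throughout.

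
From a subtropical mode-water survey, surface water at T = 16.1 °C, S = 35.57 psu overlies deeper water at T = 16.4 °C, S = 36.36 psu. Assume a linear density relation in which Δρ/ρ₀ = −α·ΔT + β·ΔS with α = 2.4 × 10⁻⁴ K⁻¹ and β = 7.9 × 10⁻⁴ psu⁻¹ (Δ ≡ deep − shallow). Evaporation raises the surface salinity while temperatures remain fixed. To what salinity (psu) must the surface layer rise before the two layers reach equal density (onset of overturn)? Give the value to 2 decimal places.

Neutral buoyancy requires −α(T_deep − T_surf) + β(S_deep − S_surf′) = 0.
S_surf′ = S_deep − (α/β)·ΔT = 36.36 − (2.4 × 10⁻⁴/7.9 × 10⁻⁴)·(+0.3) = 36.2689 psu.
Increase required: 36.2689 − 35.57 = 0.6989 psu.

36.27 psu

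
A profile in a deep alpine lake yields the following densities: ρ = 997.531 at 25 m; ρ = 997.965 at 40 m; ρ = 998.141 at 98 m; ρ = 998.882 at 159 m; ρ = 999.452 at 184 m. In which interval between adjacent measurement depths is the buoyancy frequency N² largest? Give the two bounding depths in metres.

25–40 m

Compute the density gradient over each adjacent pair:
  25–40 m: Δρ/Δz = 0.434/15 = 0.029 kg m⁻⁴
  40–98 m: Δρ/Δz = 0.176/58 = 3.0 × 10⁻³ kg m⁻⁴
  98–159 m: Δρ/Δz = 0.741/61 = 0.012 kg m⁻⁴
  159–184 m: Δρ/Δz = 0.570/25 = 0.023 kg m⁻⁴
The largest gradient is in the 25–40 m interval — the pycnocline.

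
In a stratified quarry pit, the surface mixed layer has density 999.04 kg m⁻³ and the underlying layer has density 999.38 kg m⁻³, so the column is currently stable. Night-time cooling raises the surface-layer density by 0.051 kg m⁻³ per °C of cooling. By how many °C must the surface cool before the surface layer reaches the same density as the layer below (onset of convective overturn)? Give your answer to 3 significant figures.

Density deficit of the surface layer: 999.38 − 999.04 = 0.34 kg m⁻³.
Required change = 0.34 / 0.051 = 6.67 °C.

6.67 °C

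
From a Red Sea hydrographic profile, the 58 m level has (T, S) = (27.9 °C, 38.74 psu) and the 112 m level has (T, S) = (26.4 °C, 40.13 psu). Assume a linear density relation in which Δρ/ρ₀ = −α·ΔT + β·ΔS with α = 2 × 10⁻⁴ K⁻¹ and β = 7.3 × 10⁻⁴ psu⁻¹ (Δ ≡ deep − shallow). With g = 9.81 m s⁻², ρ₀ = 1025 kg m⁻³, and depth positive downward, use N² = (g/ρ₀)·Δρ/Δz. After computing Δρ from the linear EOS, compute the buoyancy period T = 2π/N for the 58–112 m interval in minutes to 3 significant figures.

ΔT = -1.5 K, ΔS = +1.39 psu (deep − shallow).
Δρ/ρ₀ = −αΔT + βΔS = 3.00 × 10⁻⁴ + 1.0147 × 10⁻³ = 1.3147 × 10⁻³, so Δρ ≈ 1.348 kg m⁻³.
N² = (g/ρ₀)·Δρ/Δz = g·(Δρ/ρ₀)/Δz = 9.81 × 1.3147 × 10⁻³ / 54 = 2.3884 × 10⁻⁴ s⁻².
N = √(2.3884 × 10⁻⁴) = 0.015454 rad s⁻¹ → T = 2π/N = 406.57 s = 6.7762 min ≈ 6.78 min.

6.78 min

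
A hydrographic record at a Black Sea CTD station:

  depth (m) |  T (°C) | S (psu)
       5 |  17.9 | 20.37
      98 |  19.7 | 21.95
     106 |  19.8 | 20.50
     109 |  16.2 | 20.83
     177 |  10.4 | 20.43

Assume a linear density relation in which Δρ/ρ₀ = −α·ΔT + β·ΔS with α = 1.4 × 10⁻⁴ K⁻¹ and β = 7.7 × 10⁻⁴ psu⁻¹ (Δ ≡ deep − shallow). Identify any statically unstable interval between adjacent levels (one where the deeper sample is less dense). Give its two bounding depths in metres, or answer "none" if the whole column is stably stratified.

98–106 m

Evaluate Δρ/ρ₀ = −αΔT + βΔS across each adjacent pair:
  5–98 m: −αΔT+βΔS = −(1.4 × 10⁻⁴)(+1.8)+(7.7 × 10⁻⁴)(+1.58) = 9.6 × 10⁻⁴ → stable
  98–106 m: −αΔT+βΔS = −(1.4 × 10⁻⁴)(+0.1)+(7.7 × 10⁻⁴)(-1.45) = -1.1 × 10⁻³ → UNSTABLE
  106–109 m: −αΔT+βΔS = −(1.4 × 10⁻⁴)(-3.6)+(7.7 × 10⁻⁴)(+0.33) = 7.6 × 10⁻⁴ → stable
  109–177 m: −αΔT+βΔS = −(1.4 × 10⁻⁴)(-5.8)+(7.7 × 10⁻⁴)(-0.40) = 5.0 × 10⁻⁴ → stable
The 98–106 m interval has Δρ < 0: lighter water underlies denser water.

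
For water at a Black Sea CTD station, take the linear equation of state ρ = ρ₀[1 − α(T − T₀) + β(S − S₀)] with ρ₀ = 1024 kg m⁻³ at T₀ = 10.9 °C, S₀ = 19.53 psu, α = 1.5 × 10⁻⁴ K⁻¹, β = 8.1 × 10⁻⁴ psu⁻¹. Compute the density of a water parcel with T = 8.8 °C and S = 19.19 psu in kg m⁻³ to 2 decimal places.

1024.04 kg m⁻³

T − T₀ = -2.1 K, S − S₀ = -0.34 psu.
Bracket = 1 − α·(-2.1) + β·(-0.34) = 1 + (3.96 × 10⁻⁵) = 1.0000396.
ρ = 1024 × 1.0000396 = 1024.04 kg m⁻³.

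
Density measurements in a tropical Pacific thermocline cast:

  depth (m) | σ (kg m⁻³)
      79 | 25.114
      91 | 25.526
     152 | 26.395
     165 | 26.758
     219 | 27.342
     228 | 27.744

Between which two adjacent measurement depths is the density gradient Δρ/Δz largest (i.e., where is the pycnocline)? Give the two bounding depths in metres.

219–228 m

Compute the density gradient over each adjacent pair:
  79–91 m: Δρ/Δz = 0.412/12 = 0.034 kg m⁻⁴
  91–152 m: Δρ/Δz = 0.869/61 = 0.014 kg m⁻⁴
  152–165 m: Δρ/Δz = 0.363/13 = 0.028 kg m⁻⁴
  165–219 m: Δρ/Δz = 0.584/54 = 0.011 kg m⁻⁴
  219–228 m: Δρ/Δz = 0.402/9 = 0.045 kg m⁻⁴
The largest gradient is in the 219–228 m interval — the pycnocline.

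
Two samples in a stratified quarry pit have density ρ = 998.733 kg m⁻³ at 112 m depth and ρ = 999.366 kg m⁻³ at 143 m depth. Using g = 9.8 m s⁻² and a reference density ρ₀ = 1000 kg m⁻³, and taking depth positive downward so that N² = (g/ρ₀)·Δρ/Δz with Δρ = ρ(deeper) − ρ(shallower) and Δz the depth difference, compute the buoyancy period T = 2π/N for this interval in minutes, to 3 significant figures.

7.40 min

Δρ = 999.366 − 998.733 = 0.633 kg m⁻³ over Δz = 143 − 112 = 31 m.
N² = (9.8/1000) × (0.633/31) = 2.0011 × 10⁻⁴ s⁻².
N = √(2.0011 × 10⁻⁴) = 0.014146 rad s⁻¹, so T = 2π/N = 444.17 s = 7.4028 min ≈ 7.40 min.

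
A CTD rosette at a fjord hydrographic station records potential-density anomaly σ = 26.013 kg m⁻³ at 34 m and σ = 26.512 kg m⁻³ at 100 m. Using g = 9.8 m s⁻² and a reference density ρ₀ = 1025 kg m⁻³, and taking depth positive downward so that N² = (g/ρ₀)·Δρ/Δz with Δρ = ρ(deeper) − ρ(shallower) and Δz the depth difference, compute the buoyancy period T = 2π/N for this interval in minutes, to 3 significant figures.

Δρ = 1026.512 − 1026.013 = 0.499 kg m⁻³ over Δz = 100 − 34 = 66 m.
N² = (9.8/1025) × (0.499/66) = 7.2287 × 10⁻⁵ s⁻².
N = √(7.2287 × 10⁻⁵) = 8.5022 × 10⁻³ rad s⁻¹, so T = 2π/N = 739.01 s = 12.317 min ≈ 12.3 min.
N² > 0, so the interval is statically stable.

12.3 min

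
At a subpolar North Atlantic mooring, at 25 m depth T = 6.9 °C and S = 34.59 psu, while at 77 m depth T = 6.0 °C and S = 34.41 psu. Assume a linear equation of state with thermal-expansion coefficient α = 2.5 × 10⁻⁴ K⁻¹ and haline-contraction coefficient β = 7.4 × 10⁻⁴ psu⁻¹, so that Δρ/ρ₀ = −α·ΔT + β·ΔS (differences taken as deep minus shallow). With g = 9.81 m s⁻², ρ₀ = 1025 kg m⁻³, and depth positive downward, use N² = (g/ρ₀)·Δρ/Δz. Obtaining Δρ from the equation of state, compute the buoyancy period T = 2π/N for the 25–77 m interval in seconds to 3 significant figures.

1.51 × 10³ s

ΔT = -0.9 K, ΔS = -0.18 psu (deep − shallow).
Δρ/ρ₀ = −αΔT + βΔS = 2.25 × 10⁻⁴ − 1.332 × 10⁻⁴ = 9.18 × 10⁻⁵, so Δρ ≈ 0.09410 kg m⁻³.
N² = (g/ρ₀)·Δρ/Δz = g·(Δρ/ρ₀)/Δz = 9.81 × 9.18 × 10⁻⁵ / 52 = 1.7318 × 10⁻⁵ s⁻².
N = √(1.7318 × 10⁻⁵) = 4.1615 × 10⁻³ rad s⁻¹ → T = 2π/N = 1.5098 × 10³ s ≈ 1.51 × 10³ s.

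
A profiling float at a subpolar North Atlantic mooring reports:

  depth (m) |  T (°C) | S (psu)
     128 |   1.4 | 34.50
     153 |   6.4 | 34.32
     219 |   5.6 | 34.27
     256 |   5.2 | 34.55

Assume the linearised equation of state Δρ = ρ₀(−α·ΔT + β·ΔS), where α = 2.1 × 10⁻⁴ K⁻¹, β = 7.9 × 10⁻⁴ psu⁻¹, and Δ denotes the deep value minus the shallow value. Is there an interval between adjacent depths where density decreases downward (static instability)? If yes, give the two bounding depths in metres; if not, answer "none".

Evaluate Δρ/ρ₀ = −αΔT + βΔS across each adjacent pair:
  128–153 m: −αΔT+βΔS = −(2.1 × 10⁻⁴)(+5.0)+(7.9 × 10⁻⁴)(-0.18) = -1.2 × 10⁻³ → UNSTABLE
  153–219 m: −αΔT+βΔS = −(2.1 × 10⁻⁴)(-0.8)+(7.9 × 10⁻⁴)(-0.05) = 1.3 × 10⁻⁴ → stable
  219–256 m: −αΔT+βΔS = −(2.1 × 10⁻⁴)(-0.4)+(7.9 × 10⁻⁴)(+0.28) = 3.1 × 10⁻⁴ → stable
The 128–153 m interval has Δρ < 0: lighter water underlies denser water.

128–153 m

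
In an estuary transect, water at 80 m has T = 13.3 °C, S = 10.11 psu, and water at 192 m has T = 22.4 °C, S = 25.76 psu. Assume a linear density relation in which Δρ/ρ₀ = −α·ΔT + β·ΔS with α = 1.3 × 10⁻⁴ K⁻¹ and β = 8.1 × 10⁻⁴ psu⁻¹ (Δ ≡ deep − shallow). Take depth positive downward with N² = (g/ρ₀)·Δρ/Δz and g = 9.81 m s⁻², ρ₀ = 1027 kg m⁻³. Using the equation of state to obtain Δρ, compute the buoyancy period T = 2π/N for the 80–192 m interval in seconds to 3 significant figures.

ΔT = +9.1 K, ΔS = +15.65 psu (deep − shallow).
Δρ/ρ₀ = −αΔT + βΔS = -1.183 × 10⁻³ + 0.0126765 = 0.0114935, so Δρ ≈ 11.80 kg m⁻³.
N² = (g/ρ₀)·Δρ/Δz = g·(Δρ/ρ₀)/Δz = 9.81 × 0.0114935 / 112 = 1.0067 × 10⁻³ s⁻².
N = √(1.0067 × 10⁻³) = 0.031729 rad s⁻¹ → T = 2π/N = 198.03 s ≈ 198 s.

198 s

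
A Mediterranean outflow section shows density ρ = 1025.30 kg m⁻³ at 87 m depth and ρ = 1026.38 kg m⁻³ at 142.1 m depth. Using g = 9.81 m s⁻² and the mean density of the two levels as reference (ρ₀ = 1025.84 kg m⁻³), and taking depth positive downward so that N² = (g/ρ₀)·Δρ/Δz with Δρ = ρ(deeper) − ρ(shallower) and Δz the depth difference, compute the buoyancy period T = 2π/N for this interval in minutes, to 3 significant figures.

7.65 min

Δρ = 1026.38 − 1025.30 = 1.08 kg m⁻³ over Δz = 142.1 − 87 = 55.1 m.
N² = (9.81/1025.84) × (1.08/55.1) = 1.8744 × 10⁻⁴ s⁻².
N = √(1.8744 × 10⁻⁴) = 0.013691 rad s⁻¹, so T = 2π/N = 458.93 s = 7.6488 min ≈ 7.65 min.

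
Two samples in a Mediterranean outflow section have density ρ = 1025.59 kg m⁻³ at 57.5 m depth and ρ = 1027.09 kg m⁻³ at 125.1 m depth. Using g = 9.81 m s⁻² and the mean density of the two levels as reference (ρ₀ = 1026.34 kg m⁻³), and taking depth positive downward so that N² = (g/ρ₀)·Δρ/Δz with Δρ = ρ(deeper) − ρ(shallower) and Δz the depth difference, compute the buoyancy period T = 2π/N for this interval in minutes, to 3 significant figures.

Δρ = 1027.09 − 1025.59 = 1.50 kg m⁻³ over Δz = 125.1 − 57.5 = 67.6 m.
N² = (9.81/1026.34) × (1.50/67.6) = 2.1209 × 10⁻⁴ s⁻².
N = √(2.1209 × 10⁻⁴) = 0.014563 rad s⁻¹, so T = 2π/N = 431.45 s = 7.1908 min ≈ 7.19 min.

7.19 min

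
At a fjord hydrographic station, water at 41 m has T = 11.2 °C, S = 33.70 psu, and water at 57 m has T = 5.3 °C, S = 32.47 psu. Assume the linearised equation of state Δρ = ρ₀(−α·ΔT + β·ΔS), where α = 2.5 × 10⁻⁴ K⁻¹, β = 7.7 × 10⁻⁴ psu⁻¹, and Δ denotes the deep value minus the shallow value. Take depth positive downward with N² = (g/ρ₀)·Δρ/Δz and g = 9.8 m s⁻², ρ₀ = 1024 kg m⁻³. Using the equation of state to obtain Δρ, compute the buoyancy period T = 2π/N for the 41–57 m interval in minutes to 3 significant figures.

ΔT = -5.9 K, ΔS = -1.23 psu (deep − shallow).
Δρ/ρ₀ = −αΔT + βΔS = 1.475 × 10⁻³ − 9.471 × 10⁻⁴ = 5.279 × 10⁻⁴, so Δρ ≈ 0.5406 kg m⁻³.
N² = (g/ρ₀)·Δρ/Δz = g·(Δρ/ρ₀)/Δz = 9.8 × 5.279 × 10⁻⁴ / 16 = 3.2334 × 10⁻⁴ s⁻².
N = √(3.2334 × 10⁻⁴) = 0.017982 rad s⁻¹ → T = 2π/N = 349.42 s = 5.8237 min ≈ 5.82 min.

5.82 min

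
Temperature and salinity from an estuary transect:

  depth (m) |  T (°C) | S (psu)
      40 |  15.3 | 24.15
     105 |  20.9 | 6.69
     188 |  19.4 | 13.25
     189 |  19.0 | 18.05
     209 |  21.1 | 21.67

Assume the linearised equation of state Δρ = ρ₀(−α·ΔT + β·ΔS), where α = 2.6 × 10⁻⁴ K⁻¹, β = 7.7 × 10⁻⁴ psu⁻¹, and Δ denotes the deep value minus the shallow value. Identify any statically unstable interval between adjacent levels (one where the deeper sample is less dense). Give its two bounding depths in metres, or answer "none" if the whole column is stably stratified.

40–105 m

Evaluate Δρ/ρ₀ = −αΔT + βΔS across each adjacent pair:
  40–105 m: −αΔT+βΔS = −(2.6 × 10⁻⁴)(+5.6)+(7.7 × 10⁻⁴)(-17.46) = -0.015 → UNSTABLE
  105–188 m: −αΔT+βΔS = −(2.6 × 10⁻⁴)(-1.5)+(7.7 × 10⁻⁴)(+6.56) = 5.4 × 10⁻³ → stable
  188–189 m: −αΔT+βΔS = −(2.6 × 10⁻⁴)(-0.4)+(7.7 × 10⁻⁴)(+4.80) = 3.8 × 10⁻³ → stable
  189–209 m: −αΔT+βΔS = −(2.6 × 10⁻⁴)(+2.1)+(7.7 × 10⁻⁴)(+3.62) = 2.2 × 10⁻³ → stable
The 40–105 m interval has Δρ < 0: lighter water underlies denser water.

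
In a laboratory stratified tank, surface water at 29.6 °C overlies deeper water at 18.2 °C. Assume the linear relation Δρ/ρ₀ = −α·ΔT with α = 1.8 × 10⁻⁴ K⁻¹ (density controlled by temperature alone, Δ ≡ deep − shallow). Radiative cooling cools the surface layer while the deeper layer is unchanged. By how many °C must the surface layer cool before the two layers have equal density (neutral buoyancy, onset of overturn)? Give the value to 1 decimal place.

With temperature the only control, equal density requires T_surf′ = T_deep.
T_surf′ = 18.2 °C.
Cooling required: 29.6 − 18.2 = 11.4 °C.

11.4 °C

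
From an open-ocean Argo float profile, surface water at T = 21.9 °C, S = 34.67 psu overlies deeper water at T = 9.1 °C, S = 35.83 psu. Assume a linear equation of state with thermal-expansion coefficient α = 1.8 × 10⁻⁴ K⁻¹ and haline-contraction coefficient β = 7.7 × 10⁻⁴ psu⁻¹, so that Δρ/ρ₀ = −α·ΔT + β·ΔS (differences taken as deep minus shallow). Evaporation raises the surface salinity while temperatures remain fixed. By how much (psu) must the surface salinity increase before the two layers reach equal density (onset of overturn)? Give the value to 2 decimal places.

4.15 psu

Neutral buoyancy requires −α(T_deep − T_surf) + β(S_deep − S_surf′) = 0.
S_surf′ = S_deep − (α/β)·ΔT = 35.83 − (1.8 × 10⁻⁴/7.7 × 10⁻⁴)·(-12.8) = 38.8222 psu.
Increase required: 38.8222 − 34.67 = 4.1522 psu.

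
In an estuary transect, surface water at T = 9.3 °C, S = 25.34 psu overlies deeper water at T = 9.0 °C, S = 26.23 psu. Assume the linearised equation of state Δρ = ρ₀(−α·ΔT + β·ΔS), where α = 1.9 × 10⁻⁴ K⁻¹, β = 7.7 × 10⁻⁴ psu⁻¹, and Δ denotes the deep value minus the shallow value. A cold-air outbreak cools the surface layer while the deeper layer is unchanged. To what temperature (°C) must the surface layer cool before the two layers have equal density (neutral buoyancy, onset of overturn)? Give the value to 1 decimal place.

Neutral buoyancy requires Δρ = 0, i.e. −α(T_deep − T_surf′) + β(S_deep − S_surf) = 0.
T_surf′ = T_deep − (β/α)·ΔS = 9.0 − (7.7 × 10⁻⁴/1.9 × 10⁻⁴)·(+0.89) = 5.393 °C.
Cooling required: 9.3 − (5.393) = 3.907 °C.

5.4 °C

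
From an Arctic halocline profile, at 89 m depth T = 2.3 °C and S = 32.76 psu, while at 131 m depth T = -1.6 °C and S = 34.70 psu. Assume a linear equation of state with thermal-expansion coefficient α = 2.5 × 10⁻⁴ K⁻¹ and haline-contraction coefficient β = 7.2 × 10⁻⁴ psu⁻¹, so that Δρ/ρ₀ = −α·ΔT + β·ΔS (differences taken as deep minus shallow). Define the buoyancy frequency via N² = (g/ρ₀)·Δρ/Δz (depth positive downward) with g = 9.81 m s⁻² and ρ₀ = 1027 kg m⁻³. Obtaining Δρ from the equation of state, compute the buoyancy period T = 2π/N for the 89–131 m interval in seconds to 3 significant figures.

267 s

ΔT = -3.9 K, ΔS = +1.94 psu (deep − shallow).
Δρ/ρ₀ = −αΔT + βΔS = 9.75 × 10⁻⁴ + 1.3968 × 10⁻³ = 2.3718 × 10⁻³, so Δρ ≈ 2.436 kg m⁻³.
N² = (g/ρ₀)·Δρ/Δz = g·(Δρ/ρ₀)/Δz = 9.81 × 2.3718 × 10⁻³ / 42 = 5.5398 × 10⁻⁴ s⁻².
N = √(5.5398 × 10⁻⁴) = 0.023537 rad s⁻¹ → T = 2π/N = 266.95 s ≈ 267 s.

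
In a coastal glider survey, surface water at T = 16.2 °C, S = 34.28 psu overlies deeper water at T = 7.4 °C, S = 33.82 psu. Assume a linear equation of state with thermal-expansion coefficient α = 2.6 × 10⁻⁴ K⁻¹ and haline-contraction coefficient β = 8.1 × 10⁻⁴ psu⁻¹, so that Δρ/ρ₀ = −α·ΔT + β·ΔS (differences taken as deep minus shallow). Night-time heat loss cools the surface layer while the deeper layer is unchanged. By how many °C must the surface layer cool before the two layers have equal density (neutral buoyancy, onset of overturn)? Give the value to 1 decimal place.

7.4 °C

Neutral buoyancy requires Δρ = 0, i.e. −α(T_deep − T_surf′) + β(S_deep − S_surf) = 0.
T_surf′ = T_deep − (β/α)·ΔS = 7.4 − (8.1 × 10⁻⁴/2.6 × 10⁻⁴)·(-0.46) = 8.833 °C.
Cooling required: 16.2 − (8.833) = 7.367 °C.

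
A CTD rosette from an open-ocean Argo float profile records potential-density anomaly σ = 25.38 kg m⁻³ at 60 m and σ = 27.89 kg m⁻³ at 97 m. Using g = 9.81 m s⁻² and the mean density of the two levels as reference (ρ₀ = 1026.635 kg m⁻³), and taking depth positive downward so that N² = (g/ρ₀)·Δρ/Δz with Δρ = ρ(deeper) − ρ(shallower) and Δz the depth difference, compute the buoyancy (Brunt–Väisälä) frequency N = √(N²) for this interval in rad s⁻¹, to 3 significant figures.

Δρ = 1027.89 − 1025.38 = 2.51 kg m⁻³ over Δz = 97 − 60 = 37 m.
N² = (9.81/1026.635) × (2.51/37) = 6.4822 × 10⁻⁴ s⁻².
N = √(6.4822 × 10⁻⁴) = 0.025460 rad s⁻¹ ≈ 0.0255 rad s⁻¹.

0.0255 rad s⁻¹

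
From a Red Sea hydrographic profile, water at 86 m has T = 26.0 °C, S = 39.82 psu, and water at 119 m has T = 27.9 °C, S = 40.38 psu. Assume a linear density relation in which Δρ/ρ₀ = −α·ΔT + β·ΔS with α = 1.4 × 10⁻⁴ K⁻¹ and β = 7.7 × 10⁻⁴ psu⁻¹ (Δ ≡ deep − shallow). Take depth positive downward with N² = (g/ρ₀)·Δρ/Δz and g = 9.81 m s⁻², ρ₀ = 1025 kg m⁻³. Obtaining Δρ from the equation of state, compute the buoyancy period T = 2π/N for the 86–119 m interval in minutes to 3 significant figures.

ΔT = +1.9 K, ΔS = +0.56 psu (deep − shallow).
Δρ/ρ₀ = −αΔT + βΔS = -2.66 × 10⁻⁴ + 4.312 × 10⁻⁴ = 1.652 × 10⁻⁴, so Δρ ≈ 0.1693 kg m⁻³.
N² = (g/ρ₀)·Δρ/Δz = g·(Δρ/ρ₀)/Δz = 9.81 × 1.652 × 10⁻⁴ / 33 = 4.9109 × 10⁻⁵ s⁻².
N = √(4.9109 × 10⁻⁵) = 7.0078 × 10⁻³ rad s⁻¹ → T = 2π/N = 896.60 s = 14.943 min ≈ 14.9 min.

14.9 min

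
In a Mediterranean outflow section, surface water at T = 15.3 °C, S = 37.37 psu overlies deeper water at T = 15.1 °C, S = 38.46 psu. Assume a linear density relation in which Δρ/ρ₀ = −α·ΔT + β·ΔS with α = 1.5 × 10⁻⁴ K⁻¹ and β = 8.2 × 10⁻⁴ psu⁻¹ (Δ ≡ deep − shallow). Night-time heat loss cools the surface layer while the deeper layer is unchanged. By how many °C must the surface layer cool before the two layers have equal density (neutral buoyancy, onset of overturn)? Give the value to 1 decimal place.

6.2 °C

Neutral buoyancy requires Δρ = 0, i.e. −α(T_deep − T_surf′) + β(S_deep − S_surf) = 0.
T_surf′ = T_deep − (β/α)·ΔS = 15.1 − (8.2 × 10⁻⁴/1.5 × 10⁻⁴)·(+1.09) = 9.141 °C.
Cooling required: 15.3 − (9.141) = 6.159 °C.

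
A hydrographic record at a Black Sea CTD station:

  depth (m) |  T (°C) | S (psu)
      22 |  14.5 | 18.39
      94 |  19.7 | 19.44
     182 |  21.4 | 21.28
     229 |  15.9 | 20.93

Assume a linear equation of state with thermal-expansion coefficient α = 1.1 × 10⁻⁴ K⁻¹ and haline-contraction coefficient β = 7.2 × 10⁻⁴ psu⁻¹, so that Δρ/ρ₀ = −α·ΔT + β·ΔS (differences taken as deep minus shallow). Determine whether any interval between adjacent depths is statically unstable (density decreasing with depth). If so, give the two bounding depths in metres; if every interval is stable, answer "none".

Evaluate Δρ/ρ₀ = −αΔT + βΔS across each adjacent pair:
  22–94 m: −αΔT+βΔS = −(1.1 × 10⁻⁴)(+5.2)+(7.2 × 10⁻⁴)(+1.05) = 1.8 × 10⁻⁴ → stable
  94–182 m: −αΔT+βΔS = −(1.1 × 10⁻⁴)(+1.7)+(7.2 × 10⁻⁴)(+1.84) = 1.1 × 10⁻³ → stable
  182–229 m: −αΔT+βΔS = −(1.1 × 10⁻⁴)(-5.5)+(7.2 × 10⁻⁴)(-0.35) = 3.5 × 10⁻⁴ → stable
Every interval has Δρ > 0: the column is stably stratified throughout.

none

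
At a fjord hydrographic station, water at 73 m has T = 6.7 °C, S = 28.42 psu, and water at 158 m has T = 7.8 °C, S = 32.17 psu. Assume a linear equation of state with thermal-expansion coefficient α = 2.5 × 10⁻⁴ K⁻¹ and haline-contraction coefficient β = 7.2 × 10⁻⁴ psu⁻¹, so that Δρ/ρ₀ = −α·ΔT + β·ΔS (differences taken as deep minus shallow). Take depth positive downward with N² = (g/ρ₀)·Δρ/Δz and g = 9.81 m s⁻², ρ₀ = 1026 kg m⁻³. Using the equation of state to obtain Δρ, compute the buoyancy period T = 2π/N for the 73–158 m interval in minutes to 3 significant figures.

ΔT = +1.1 K, ΔS = +3.75 psu (deep − shallow).
Δρ/ρ₀ = −αΔT + βΔS = -2.75 × 10⁻⁴ + 2.70 × 10⁻³ = 2.425 × 10⁻³, so Δρ ≈ 2.488 kg m⁻³.
N² = (g/ρ₀)·Δρ/Δz = g·(Δρ/ρ₀)/Δz = 9.81 × 2.425 × 10⁻³ / 85 = 2.7987 × 10⁻⁴ s⁻².
N = √(2.7987 × 10⁻⁴) = 0.016729 rad s⁻¹ → T = 2π/N = 375.59 s = 6.2598 min ≈ 6.26 min.

6.26 min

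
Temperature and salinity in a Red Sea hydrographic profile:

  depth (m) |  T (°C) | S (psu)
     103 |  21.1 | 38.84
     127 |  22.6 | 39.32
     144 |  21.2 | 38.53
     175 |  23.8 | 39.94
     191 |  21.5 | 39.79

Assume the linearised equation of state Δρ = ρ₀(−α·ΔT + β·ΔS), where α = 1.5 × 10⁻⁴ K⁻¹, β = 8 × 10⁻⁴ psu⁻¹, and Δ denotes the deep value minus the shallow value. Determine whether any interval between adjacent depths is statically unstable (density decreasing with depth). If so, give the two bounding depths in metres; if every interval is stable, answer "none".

Evaluate Δρ/ρ₀ = −αΔT + βΔS across each adjacent pair:
  103–127 m: −αΔT+βΔS = −(1.5 × 10⁻⁴)(+1.5)+(8 × 10⁻⁴)(+0.48) = 1.6 × 10⁻⁴ → stable
  127–144 m: −αΔT+βΔS = −(1.5 × 10⁻⁴)(-1.4)+(8 × 10⁻⁴)(-0.79) = -4.2 × 10⁻⁴ → UNSTABLE
  144–175 m: −αΔT+βΔS = −(1.5 × 10⁻⁴)(+2.6)+(8 × 10⁻⁴)(+1.41) = 7.4 × 10⁻⁴ → stable
  175–191 m: −αΔT+βΔS = −(1.5 × 10⁻⁴)(-2.3)+(8 × 10⁻⁴)(-0.15) = 2.2 × 10⁻⁴ → stable
The 127–144 m interval has Δρ < 0: lighter water underlies denser water.

127–144 m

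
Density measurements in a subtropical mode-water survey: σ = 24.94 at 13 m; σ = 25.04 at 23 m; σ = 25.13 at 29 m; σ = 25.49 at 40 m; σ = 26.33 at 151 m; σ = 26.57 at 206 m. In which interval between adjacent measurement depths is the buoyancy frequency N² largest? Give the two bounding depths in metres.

29–40 m

Compute the density gradient over each adjacent pair:
  13–23 m: Δρ/Δz = 0.10/10 = 0.010 kg m⁻⁴
  23–29 m: Δρ/Δz = 0.09/6 = 0.015 kg m⁻⁴
  29–40 m: Δρ/Δz = 0.36/11 = 0.033 kg m⁻⁴
  40–151 m: Δρ/Δz = 0.84/111 = 7.6 × 10⁻³ kg m⁻⁴
  151–206 m: Δρ/Δz = 0.24/55 = 4.4 × 10⁻³ kg m⁻⁴
The largest gradient is in the 29–40 m interval — the pycnocline.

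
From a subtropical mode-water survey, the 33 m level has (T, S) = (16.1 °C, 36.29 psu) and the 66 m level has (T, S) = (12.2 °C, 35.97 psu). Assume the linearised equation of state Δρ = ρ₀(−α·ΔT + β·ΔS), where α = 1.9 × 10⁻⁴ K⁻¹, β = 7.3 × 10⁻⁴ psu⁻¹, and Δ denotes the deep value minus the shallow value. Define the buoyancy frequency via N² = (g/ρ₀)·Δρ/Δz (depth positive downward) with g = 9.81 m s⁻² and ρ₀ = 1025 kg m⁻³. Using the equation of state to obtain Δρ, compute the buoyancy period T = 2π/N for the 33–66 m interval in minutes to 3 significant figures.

ΔT = -3.9 K, ΔS = -0.32 psu (deep − shallow).
Δρ/ρ₀ = −αΔT + βΔS = 7.41 × 10⁻⁴ − 2.336 × 10⁻⁴ = 5.074 × 10⁻⁴, so Δρ ≈ 0.5201 kg m⁻³.
N² = (g/ρ₀)·Δρ/Δz = g·(Δρ/ρ₀)/Δz = 9.81 × 5.074 × 10⁻⁴ / 33 = 1.5084 × 10⁻⁴ s⁻².
N = √(1.5084 × 10⁻⁴) = 0.012282 rad s⁻¹ → T = 2π/N = 511.58 s = 8.5263 min ≈ 8.53 min.

8.53 min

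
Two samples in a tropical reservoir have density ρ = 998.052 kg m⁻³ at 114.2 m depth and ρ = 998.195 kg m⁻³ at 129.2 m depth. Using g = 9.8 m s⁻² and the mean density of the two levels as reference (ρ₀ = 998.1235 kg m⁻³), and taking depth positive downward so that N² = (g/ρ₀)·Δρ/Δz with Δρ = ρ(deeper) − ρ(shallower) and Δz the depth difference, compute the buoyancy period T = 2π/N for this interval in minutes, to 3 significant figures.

10.8 min

Δρ = 998.195 − 998.052 = 0.143 kg m⁻³ over Δz = 129.2 − 114.2 = 15 m.
N² = (9.8/998.1235) × (0.143/15) = 9.3602 × 10⁻⁵ s⁻².
N = √(9.3602 × 10⁻⁵) = 9.6748 × 10⁻³ rad s⁻¹, so T = 2π/N = 649.44 s = 10.824 min ≈ 10.8 min.
A positive N² confirms static stability across the interval.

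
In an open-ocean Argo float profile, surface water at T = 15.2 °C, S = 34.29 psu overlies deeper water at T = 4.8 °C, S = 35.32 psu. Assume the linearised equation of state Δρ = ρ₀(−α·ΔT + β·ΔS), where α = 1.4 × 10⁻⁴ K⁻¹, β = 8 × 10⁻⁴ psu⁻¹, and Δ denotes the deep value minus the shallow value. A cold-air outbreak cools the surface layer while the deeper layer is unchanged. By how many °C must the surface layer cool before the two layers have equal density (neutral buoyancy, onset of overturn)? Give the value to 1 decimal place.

Neutral buoyancy requires Δρ = 0, i.e. −α(T_deep − T_surf′) + β(S_deep − S_surf) = 0.
T_surf′ = T_deep − (β/α)·ΔS = 4.8 − (8 × 10⁻⁴/1.4 × 10⁻⁴)·(+1.03) = -1.086 °C.
Cooling required: 15.2 − (-1.086) = 16.286 °C.

16.3 °C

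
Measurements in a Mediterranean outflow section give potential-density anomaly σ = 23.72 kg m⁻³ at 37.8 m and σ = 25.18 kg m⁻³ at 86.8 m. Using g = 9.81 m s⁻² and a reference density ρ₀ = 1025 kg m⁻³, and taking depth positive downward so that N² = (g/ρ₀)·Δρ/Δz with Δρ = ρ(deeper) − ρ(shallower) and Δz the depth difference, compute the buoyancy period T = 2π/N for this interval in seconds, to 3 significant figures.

Δρ = 1025.18 − 1023.72 = 1.46 kg m⁻³ over Δz = 86.8 − 37.8 = 49 m.
N² = (9.81/1025) × (1.46/49) = 2.8517 × 10⁻⁴ s⁻².
N = √(2.8517 × 10⁻⁴) = 0.016887 rad s⁻¹, so T = 2π/N = 372.07 s ≈ 372 s.
N² > 0, so the interval is statically stable.

372 s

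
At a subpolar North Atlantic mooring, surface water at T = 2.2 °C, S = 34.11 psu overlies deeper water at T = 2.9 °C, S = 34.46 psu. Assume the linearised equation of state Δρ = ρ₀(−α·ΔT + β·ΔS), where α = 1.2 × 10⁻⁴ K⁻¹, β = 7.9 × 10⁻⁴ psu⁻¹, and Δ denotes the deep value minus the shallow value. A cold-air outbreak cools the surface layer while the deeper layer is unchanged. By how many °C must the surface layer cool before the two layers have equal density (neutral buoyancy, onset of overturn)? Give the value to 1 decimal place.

Neutral buoyancy requires Δρ = 0, i.e. −α(T_deep − T_surf′) + β(S_deep − S_surf) = 0.
T_surf′ = T_deep − (β/α)·ΔS = 2.9 − (7.9 × 10⁻⁴/1.2 × 10⁻⁴)·(+0.35) = 0.596 °C.
Cooling required: 2.2 − (0.596) = 1.604 °C.

1.6 °C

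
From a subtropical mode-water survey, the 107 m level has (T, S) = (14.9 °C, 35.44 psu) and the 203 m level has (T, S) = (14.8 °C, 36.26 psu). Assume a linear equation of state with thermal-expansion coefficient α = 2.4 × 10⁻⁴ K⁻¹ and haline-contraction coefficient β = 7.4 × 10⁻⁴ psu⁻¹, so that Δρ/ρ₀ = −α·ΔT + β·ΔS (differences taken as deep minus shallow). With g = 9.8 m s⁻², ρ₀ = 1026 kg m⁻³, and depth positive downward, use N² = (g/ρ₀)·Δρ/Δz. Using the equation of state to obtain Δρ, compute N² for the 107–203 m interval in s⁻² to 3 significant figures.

6.44 × 10⁻⁵ s⁻²

ΔT = -0.1 K, ΔS = +0.82 psu (deep − shallow).
Δρ/ρ₀ = −αΔT + βΔS = 2.40 × 10⁻⁵ + 6.068 × 10⁻⁴ = 6.308 × 10⁻⁴, so Δρ ≈ 0.6472 kg m⁻³.
N² = (g/ρ₀)·Δρ/Δz = g·(Δρ/ρ₀)/Δz = 9.8 × 6.308 × 10⁻⁴ / 96 = 6.4394 × 10⁻⁵ s⁻² ≈ 6.44 × 10⁻⁵ s⁻².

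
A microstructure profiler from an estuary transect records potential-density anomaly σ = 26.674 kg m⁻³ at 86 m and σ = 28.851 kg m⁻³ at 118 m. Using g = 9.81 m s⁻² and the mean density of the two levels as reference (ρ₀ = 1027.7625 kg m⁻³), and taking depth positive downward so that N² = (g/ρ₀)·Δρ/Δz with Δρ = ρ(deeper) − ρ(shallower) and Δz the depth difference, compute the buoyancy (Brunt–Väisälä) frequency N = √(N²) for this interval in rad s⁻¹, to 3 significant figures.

Δρ = 1028.851 − 1026.674 = 2.177 kg m⁻³ over Δz = 118 − 86 = 32 m.
N² = (9.81/1027.7625) × (2.177/32) = 6.4936 × 10⁻⁴ s⁻².
N = √(6.4936 × 10⁻⁴) = 0.025483 rad s⁻¹ ≈ 0.0255 rad s⁻¹.

0.0255 rad s⁻¹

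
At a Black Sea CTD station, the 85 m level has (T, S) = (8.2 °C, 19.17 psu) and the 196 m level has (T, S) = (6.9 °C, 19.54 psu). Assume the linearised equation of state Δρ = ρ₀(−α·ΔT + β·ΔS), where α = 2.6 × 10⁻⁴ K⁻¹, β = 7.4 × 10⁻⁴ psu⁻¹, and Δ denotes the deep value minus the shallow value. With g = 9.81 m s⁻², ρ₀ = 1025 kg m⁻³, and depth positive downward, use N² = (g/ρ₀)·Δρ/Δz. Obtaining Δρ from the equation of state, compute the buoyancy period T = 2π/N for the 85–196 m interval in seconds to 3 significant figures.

ΔT = -1.3 K, ΔS = +0.37 psu (deep − shallow).
Δρ/ρ₀ = −αΔT + βΔS = 3.38 × 10⁻⁴ + 2.738 × 10⁻⁴ = 6.118 × 10⁻⁴, so Δρ ≈ 0.6271 kg m⁻³.
N² = (g/ρ₀)·Δρ/Δz = g·(Δρ/ρ₀)/Δz = 9.81 × 6.118 × 10⁻⁴ / 111 = 5.4070 × 10⁻⁵ s⁻².
N = √(5.4070 × 10⁻⁵) = 7.3532 × 10⁻³ rad s⁻¹ → T = 2π/N = 854.48 s ≈ 854 s.

854 s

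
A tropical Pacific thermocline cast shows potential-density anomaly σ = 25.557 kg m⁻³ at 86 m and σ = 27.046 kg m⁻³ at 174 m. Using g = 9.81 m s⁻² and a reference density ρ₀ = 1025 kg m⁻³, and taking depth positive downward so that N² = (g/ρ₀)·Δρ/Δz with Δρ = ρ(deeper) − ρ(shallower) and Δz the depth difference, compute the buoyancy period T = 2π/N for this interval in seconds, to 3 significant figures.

494 s

Δρ = 1027.046 − 1025.557 = 1.489 kg m⁻³ over Δz = 174 − 86 = 88 m.
N² = (9.81/1025) × (1.489/88) = 1.6194 × 10⁻⁴ s⁻².
N = √(1.6194 × 10⁻⁴) = 0.012726 rad s⁻¹, so T = 2π/N = 493.73 s ≈ 494 s.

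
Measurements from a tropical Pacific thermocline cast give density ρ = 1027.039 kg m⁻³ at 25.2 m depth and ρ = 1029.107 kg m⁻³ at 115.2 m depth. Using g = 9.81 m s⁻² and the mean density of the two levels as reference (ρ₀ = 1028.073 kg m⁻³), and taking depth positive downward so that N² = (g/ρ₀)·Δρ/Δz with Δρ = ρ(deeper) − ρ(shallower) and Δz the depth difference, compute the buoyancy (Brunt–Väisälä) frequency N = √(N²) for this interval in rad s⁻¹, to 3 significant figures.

Δρ = 1029.107 − 1027.039 = 2.068 kg m⁻³ over Δz = 115.2 − 25.2 = 90 m.
N² = (9.81/1028.073) × (2.068/90) = 2.1926 × 10⁻⁴ s⁻².
N = √(2.1926 × 10⁻⁴) = 0.014807 rad s⁻¹ ≈ 0.0148 rad s⁻¹.

0.0148 rad s⁻¹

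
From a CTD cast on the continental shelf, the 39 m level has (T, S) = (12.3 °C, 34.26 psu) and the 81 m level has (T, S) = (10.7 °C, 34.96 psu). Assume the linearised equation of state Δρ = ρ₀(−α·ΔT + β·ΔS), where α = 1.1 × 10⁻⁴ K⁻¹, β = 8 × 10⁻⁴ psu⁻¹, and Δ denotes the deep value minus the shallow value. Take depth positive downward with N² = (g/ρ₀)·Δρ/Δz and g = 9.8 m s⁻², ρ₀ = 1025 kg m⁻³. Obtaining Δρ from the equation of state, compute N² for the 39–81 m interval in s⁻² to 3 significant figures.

1.72 × 10⁻⁴ s⁻²

ΔT = -1.6 K, ΔS = +0.70 psu (deep − shallow).
Δρ/ρ₀ = −αΔT + βΔS = 1.76 × 10⁻⁴ + 5.60 × 10⁻⁴ = 7.36 × 10⁻⁴, so Δρ ≈ 0.7544 kg m⁻³.
N² = (g/ρ₀)·Δρ/Δz = g·(Δρ/ρ₀)/Δz = 9.8 × 7.36 × 10⁻⁴ / 42 = 1.7173 × 10⁻⁴ s⁻² ≈ 1.72 × 10⁻⁴ s⁻².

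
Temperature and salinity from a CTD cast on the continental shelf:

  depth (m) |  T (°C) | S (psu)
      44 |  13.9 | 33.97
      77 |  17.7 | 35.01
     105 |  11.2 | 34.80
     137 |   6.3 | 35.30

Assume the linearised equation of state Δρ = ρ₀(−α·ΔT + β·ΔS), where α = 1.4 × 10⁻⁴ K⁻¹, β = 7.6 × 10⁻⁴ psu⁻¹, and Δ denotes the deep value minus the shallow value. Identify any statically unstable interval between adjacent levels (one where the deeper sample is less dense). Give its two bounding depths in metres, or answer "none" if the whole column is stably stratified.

none

Evaluate Δρ/ρ₀ = −αΔT + βΔS across each adjacent pair:
  44–77 m: −αΔT+βΔS = −(1.4 × 10⁻⁴)(+3.8)+(7.6 × 10⁻⁴)(+1.04) = 2.6 × 10⁻⁴ → stable
  77–105 m: −αΔT+βΔS = −(1.4 × 10⁻⁴)(-6.5)+(7.6 × 10⁻⁴)(-0.21) = 7.5 × 10⁻⁴ → stable
  105–137 m: −αΔT+βΔS = −(1.4 × 10⁻⁴)(-4.9)+(7.6 × 10⁻⁴)(+0.50) = 1.1 × 10⁻³ → stable
Every interval has Δρ > 0: the column is stably stratified throughout.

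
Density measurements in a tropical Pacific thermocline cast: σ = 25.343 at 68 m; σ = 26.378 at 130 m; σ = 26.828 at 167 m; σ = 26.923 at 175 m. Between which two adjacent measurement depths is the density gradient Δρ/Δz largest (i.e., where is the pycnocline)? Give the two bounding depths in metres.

68–130 m

Compute the density gradient over each adjacent pair:
  68–130 m: Δρ/Δz = 1.035/62 = 0.017 kg m⁻⁴
  130–167 m: Δρ/Δz = 0.450/37 = 0.012 kg m⁻⁴
  167–175 m: Δρ/Δz = 0.095/8 = 0.012 kg m⁻⁴
The largest gradient is in the 68–130 m interval — the pycnocline.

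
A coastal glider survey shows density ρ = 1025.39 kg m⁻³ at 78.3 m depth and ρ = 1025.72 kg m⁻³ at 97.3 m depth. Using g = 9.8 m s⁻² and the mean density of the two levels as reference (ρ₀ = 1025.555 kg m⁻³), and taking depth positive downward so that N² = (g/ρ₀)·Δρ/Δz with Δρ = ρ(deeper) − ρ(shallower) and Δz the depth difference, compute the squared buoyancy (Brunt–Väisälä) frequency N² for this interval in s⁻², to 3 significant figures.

Δρ = 1025.72 − 1025.39 = 0.33 kg m⁻³ over Δz = 97.3 − 78.3 = 19 m.
N² = (9.8/1025.555) × (0.33/19) = 1.6597 × 10⁻⁴ s⁻² ≈ 1.66 × 10⁻⁴ s⁻².

1.66 × 10⁻⁴ s⁻²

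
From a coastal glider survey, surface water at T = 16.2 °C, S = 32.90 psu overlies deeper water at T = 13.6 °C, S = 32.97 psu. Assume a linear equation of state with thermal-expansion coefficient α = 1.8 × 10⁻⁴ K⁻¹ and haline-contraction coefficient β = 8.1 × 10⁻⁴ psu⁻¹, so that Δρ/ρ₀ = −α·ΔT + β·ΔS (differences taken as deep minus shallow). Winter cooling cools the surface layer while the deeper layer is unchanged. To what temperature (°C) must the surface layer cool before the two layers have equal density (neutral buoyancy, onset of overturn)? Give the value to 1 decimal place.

Neutral buoyancy requires Δρ = 0, i.e. −α(T_deep − T_surf′) + β(S_deep − S_surf) = 0.
T_surf′ = T_deep − (β/α)·ΔS = 13.6 − (8.1 × 10⁻⁴/1.8 × 10⁻⁴)·(+0.07) = 13.285 °C.
Cooling required: 16.2 − (13.285) = 2.915 °C.

13.3 °C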